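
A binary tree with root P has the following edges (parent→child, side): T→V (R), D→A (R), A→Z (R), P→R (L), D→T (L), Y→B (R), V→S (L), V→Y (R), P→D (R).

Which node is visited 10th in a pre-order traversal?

Z

Pre-order visits the node, then its left subtree, then its right subtree.
Visit P.
At P: go left to R.
  R is a leaf — visit R.
At P: go right to D.
  Visit D.
  At D: go left to T.
    Visit T.
    At T: no left child.
    At T: go right to V.
      Visit V.
      At V: go left to S.
        S is a leaf — visit S.
      At V: go right to Y.
        Visit Y.
        At Y: no left child.
        At Y: go right to B.
          B is a leaf — visit B.
  At D: go right to A.
    Visit A.
    At A: no left child.
    At A: go right to Z.
      Z is a leaf — visit Z.
Full pre-order sequence: P, R, D, T, V, S, Y, B, A, Z.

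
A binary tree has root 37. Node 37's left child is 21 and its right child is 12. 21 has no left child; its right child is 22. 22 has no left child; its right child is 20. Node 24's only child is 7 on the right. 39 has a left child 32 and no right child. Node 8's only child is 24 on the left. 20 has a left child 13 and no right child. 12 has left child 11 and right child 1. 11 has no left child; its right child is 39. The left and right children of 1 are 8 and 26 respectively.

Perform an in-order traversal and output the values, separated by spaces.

21 22 13 20 37 11 32 39 12 24 7 8 1 26

In-order visits the left subtree, then the node, then the right subtree.
At 37: go left to 21.
  At 21: no left child.
  Visit 21.
  At 21: go right to 22.
    At 22: no left child.
    Visit 22.
    At 22: go right to 20.
      At 20: go left to 13.
        13 is a leaf — visit 13.
      Visit 20.
      At 20: no right child.
Visit 37.
At 37: go right to 12.
  At 12: go left to 11.
    At 11: no left child.
    Visit 11.
    At 11: go right to 39.
      At 39: go left to 32.
        32 is a leaf — visit 32.
      Visit 39.
      At 39: no right child.
  Visit 12.
  At 12: go right to 1.
    At 1: go left to 8.
      At 8: go left to 24.
        At 24: no left child.
        Visit 24.
        At 24: go right to 7.
          7 is a leaf — visit 7.
      Visit 8.
      At 8: no right child.
    Visit 1.
    At 1: go right to 26.
      26 is a leaf — visit 26.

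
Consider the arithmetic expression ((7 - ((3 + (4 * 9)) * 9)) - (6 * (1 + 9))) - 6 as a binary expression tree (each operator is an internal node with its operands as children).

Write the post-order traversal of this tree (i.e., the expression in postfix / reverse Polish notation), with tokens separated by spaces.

7 3 4 9 * + 9 * - 6 1 9 + * - 6 -

Post-order on an expression tree gives postfix notation: for each operator, emit left operand, right operand, then the operator.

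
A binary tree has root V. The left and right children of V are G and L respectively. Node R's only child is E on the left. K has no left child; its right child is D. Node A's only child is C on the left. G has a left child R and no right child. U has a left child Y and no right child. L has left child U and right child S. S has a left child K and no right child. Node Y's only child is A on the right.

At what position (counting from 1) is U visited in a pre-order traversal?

6

Pre-order visits the node, then its left subtree, then its right subtree.
Visit V.
At V: go left to G.
  Visit G.
  At G: go left to R.
    Visit R.
    At R: go left to E.
      E is a leaf — visit E.
    At R: no right child.
  At G: no right child.
At V: go right to L.
  Visit L.
  At L: go left to U.
    Visit U.
    At U: go left to Y.
      Visit Y.
      At Y: no left child.
      At Y: go right to A.
        Visit A.
        At A: go left to C.
          C is a leaf — visit C.
        At A: no right child.
    At U: no right child.
  At L: go right to S.
    Visit S.
    At S: go left to K.
      Visit K.
      At K: no left child.
      At K: go right to D.
        D is a leaf — visit D.
    At S: no right child.
Full pre-order sequence: V, G, R, E, L, U, Y, A, C, S, K, D.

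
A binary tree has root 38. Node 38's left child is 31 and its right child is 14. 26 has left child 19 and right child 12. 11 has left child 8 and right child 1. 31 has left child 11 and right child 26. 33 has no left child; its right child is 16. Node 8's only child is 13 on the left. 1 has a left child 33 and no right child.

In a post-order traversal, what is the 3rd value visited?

Post-order visits the left subtree, then the right subtree, then the node.
At 38: go left to 31.
  At 31: go left to 11.
    At 11: go left to 8.
      At 8: go left to 13.
        13 is a leaf — visit 13.
      At 8: no right child.
      Visit 8.
    At 11: go right to 1.
      At 1: go left to 33.
        At 33: no left child.
        At 33: go right to 16.
          16 is a leaf — visit 16.
        Visit 33.
      At 1: no right child.
      Visit 1.
    Visit 11.
  At 31: go right to 26.
    At 26: go left to 19.
      19 is a leaf — visit 19.
    At 26: go right to 12.
      12 is a leaf — visit 12.
    Visit 26.
  Visit 31.
At 38: go right to 14.
  14 is a leaf — visit 14.
Visit 38.
Full post-order sequence: 13, 8, 16, 33, 1, 11, 19, 12, 26, 31, 14, 38.

16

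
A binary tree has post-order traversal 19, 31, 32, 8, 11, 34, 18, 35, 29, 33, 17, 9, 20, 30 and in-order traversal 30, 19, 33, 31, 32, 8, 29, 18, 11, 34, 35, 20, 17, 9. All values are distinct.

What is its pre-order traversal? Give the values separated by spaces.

The last element of post-order is the root; it splits in-order into left and right subtrees.
Root 30: left subtree has 0 nodes { }, right has 13 {19, 33, 31, 32, 8, 29, 18, 11, 34, 35, 20, 17, 9}.
  Root 20: left subtree has 10 nodes {19, 33, 31, 32, 8, 29, 18, 11, 34, 35}, right has 2 {17, 9}.
    Root 33: left subtree has 1 node {19}, right has 8 {31, 32, 8, 29, 18, 11, 34, 35}.
      Root 29: left subtree has 3 nodes {31, 32, 8}, right has 4 {18, 11, 34, 35}.
        Root 8: left subtree has 2 nodes {31, 32}, right has 0 { }.
          Root 32: left subtree has 1 node {31}, right has 0 { }.
        Root 35: left subtree has 3 nodes {18, 11, 34}, right has 0 { }.
          Root 18: left subtree has 0 nodes { }, right has 2 {11, 34}.
            Root 34: left subtree has 1 node {11}, right has 0 { }.
    Root 9: left subtree has 1 node {17}, right has 0 { }.

30 20 33 19 29 8 32 31 35 18 34 11 9 17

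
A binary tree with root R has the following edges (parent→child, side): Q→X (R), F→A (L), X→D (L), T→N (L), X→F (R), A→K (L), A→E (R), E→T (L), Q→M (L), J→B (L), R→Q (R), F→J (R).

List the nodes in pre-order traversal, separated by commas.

R, Q, M, X, D, F, A, K, E, T, N, J, B

Pre-order visits the node, then its left subtree, then its right subtree.
Visit R.
At R: no left child.
At R: go right to Q.
  Visit Q.
  At Q: go left to M.
    M is a leaf — visit M.
  At Q: go right to X.
    Visit X.
    At X: go left to D.
      D is a leaf — visit D.
    At X: go right to F.
      Visit F.
      At F: go left to A.
        Visit A.
        At A: go left to K.
          K is a leaf — visit K.
        At A: go right to E.
          Visit E.
          At E: go left to T.
            Visit T.
            At T: go left to N.
              N is a leaf — visit N.
            At T: no right child.
          At E: no right child.
      At F: go right to J.
        Visit J.
        At J: go left to B.
          B is a leaf — visit B.
        At J: no right child.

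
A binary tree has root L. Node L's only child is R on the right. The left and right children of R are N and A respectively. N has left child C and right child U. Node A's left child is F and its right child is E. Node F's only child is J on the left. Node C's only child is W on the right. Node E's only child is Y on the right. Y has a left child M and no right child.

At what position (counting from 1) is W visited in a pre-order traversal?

Pre-order visits the node, then its left subtree, then its right subtree.
Visit L.
At L: no left child.
At L: go right to R.
  Visit R.
  At R: go left to N.
    Visit N.
    At N: go left to C.
      Visit C.
      At C: no left child.
      At C: go right to W.
        W is a leaf — visit W.
    At N: go right to U.
      U is a leaf — visit U.
  At R: go right to A.
    Visit A.
    At A: go left to F.
      Visit F.
      At F: go left to J.
        J is a leaf — visit J.
      At F: no right child.
    At A: go right to E.
      Visit E.
      At E: no left child.
      At E: go right to Y.
        Visit Y.
        At Y: go left to M.
          M is a leaf — visit M.
        At Y: no right child.
Full pre-order sequence: L, R, N, C, W, U, A, F, J, E, Y, M.

5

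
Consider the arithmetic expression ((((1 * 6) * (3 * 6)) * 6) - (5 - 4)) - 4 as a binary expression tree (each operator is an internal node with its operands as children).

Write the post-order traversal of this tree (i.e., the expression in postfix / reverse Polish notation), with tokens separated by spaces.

1 6 * 3 6 * * 6 * 5 4 - - 4 -

Post-order on an expression tree gives postfix notation: for each operator, emit left operand, right operand, then the operator.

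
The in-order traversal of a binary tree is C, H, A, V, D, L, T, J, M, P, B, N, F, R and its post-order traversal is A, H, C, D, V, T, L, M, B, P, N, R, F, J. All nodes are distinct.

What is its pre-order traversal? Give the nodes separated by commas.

J, L, V, C, H, A, D, T, F, N, P, M, B, R

The last element of post-order is the root; it splits in-order into left and right subtrees.
Root J: left subtree has 7 nodes {C, H, A, V, D, L, T}, right has 6 {M, P, B, N, F, R}.
  Root L: left subtree has 5 nodes {C, H, A, V, D}, right has 1 {T}.
    Root V: left subtree has 3 nodes {C, H, A}, right has 1 {D}.
      Root C: left subtree has 0 nodes { }, right has 2 {H, A}.
        Root H: left subtree has 0 nodes { }, right has 1 {A}.
  Root F: left subtree has 4 nodes {M, P, B, N}, right has 1 {R}.
    Root N: left subtree has 3 nodes {M, P, B}, right has 0 { }.
      Root P: left subtree has 1 node {M}, right has 1 {B}.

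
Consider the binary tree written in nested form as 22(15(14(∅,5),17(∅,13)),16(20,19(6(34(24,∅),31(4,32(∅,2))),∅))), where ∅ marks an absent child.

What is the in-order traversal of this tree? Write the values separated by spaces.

14 5 15 17 13 22 20 16 24 34 6 4 31 32 2 19

In-order visits the left subtree, then the node, then the right subtree.
At 22: go left to 15.
  At 15: go left to 14.
    At 14: no left child.
    Visit 14.
    At 14: go right to 5.
      5 is a leaf — visit 5.
  Visit 15.
  At 15: go right to 17.
    At 17: no left child.
    Visit 17.
    At 17: go right to 13.
      13 is a leaf — visit 13.
Visit 22.
At 22: go right to 16.
  At 16: go left to 20.
    20 is a leaf — visit 20.
  Visit 16.
  At 16: go right to 19.
    At 19: go left to 6.
      At 6: go left to 34.
        At 34: go left to 24.
          24 is a leaf — visit 24.
        Visit 34.
        At 34: no right child.
      Visit 6.
      At 6: go right to 31.
        At 31: go left to 4.
          4 is a leaf — visit 4.
        Visit 31.
        At 31: go right to 32.
          At 32: no left child.
          Visit 32.
          At 32: go right to 2.
            2 is a leaf — visit 2.
    Visit 19.
    At 19: no right child.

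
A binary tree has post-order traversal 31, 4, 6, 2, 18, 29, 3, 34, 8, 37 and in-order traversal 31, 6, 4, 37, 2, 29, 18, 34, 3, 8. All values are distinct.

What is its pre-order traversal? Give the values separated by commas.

37, 6, 31, 4, 8, 34, 29, 2, 18, 3

The last element of post-order is the root; it splits in-order into left and right subtrees.
Root 37: left subtree has 3 nodes {31, 6, 4}, right has 6 {2, 29, 18, 34, 3, 8}.
  Root 6: left subtree has 1 node {31}, right has 1 {4}.
  Root 8: left subtree has 5 nodes {2, 29, 18, 34, 3}, right has 0 { }.
    Root 34: left subtree has 3 nodes {2, 29, 18}, right has 1 {3}.
      Root 29: left subtree has 1 node {2}, right has 1 {18}.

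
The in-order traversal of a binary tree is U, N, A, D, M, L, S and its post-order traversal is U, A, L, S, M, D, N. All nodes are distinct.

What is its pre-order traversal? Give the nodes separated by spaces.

N U D A M S L

The last element of post-order is the root; it splits in-order into left and right subtrees.
Root N: left subtree has 1 node {U}, right has 5 {A, D, M, L, S}.
  Root D: left subtree has 1 node {A}, right has 3 {M, L, S}.
    Root M: left subtree has 0 nodes { }, right has 2 {L, S}.
      Root S: left subtree has 1 node {L}, right has 0 { }.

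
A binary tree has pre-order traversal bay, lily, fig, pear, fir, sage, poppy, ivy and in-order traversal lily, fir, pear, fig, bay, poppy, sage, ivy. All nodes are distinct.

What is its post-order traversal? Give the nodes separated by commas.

fir, pear, fig, lily, poppy, ivy, sage, bay

The first element of pre-order is the root; it splits in-order into left and right subtrees.
Root bay: left subtree has 4 nodes {lily, fir, pear, fig}, right has 3 {poppy, sage, ivy}.
  Root lily: left subtree has 0 nodes { }, right has 3 {fir, pear, fig}.
    Root fig: left subtree has 2 nodes {fir, pear}, right has 0 { }.
      Root pear: left subtree has 1 node {fir}, right has 0 { }.
  Root sage: left subtree has 1 node {poppy}, right has 1 {ivy}.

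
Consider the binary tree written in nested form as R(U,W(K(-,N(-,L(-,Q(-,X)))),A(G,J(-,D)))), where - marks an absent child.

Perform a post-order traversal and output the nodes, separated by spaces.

Post-order visits the left subtree, then the right subtree, then the node.
At R: go left to U.
  U is a leaf — visit U.
At R: go right to W.
  At W: go left to K.
    At K: no left child.
    At K: go right to N.
      At N: no left child.
      At N: go right to L.
        At L: no left child.
        At L: go right to Q.
          At Q: no left child.
          At Q: go right to X.
            X is a leaf — visit X.
          Visit Q.
        Visit L.
      Visit N.
    Visit K.
  At W: go right to A.
    At A: go left to G.
      G is a leaf — visit G.
    At A: go right to J.
      At J: no left child.
      At J: go right to D.
        D is a leaf — visit D.
      Visit J.
    Visit A.
  Visit W.
Visit R.

U X Q L N K G D J A W R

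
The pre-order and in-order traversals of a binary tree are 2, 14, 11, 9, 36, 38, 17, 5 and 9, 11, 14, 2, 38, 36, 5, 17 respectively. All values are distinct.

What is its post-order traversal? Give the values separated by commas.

9, 11, 14, 38, 5, 17, 36, 2

The first element of pre-order is the root; it splits in-order into left and right subtrees.
Root 2: left subtree has 3 nodes {9, 11, 14}, right has 4 {38, 36, 5, 17}.
  Root 14: left subtree has 2 nodes {9, 11}, right has 0 { }.
    Root 11: left subtree has 1 node {9}, right has 0 { }.
  Root 36: left subtree has 1 node {38}, right has 2 {5, 17}.
    Root 17: left subtree has 1 node {5}, right has 0 { }.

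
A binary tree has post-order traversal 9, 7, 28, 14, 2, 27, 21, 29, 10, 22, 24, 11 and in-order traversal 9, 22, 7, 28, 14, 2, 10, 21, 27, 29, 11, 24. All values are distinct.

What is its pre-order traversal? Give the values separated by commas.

11, 22, 9, 10, 2, 14, 28, 7, 29, 21, 27, 24

The last element of post-order is the root; it splits in-order into left and right subtrees.
Root 11: left subtree has 10 nodes {9, 22, 7, 28, 14, 2, 10, 21, 27, 29}, right has 1 {24}.
  Root 22: left subtree has 1 node {9}, right has 8 {7, 28, 14, 2, 10, 21, 27, 29}.
    Root 10: left subtree has 4 nodes {7, 28, 14, 2}, right has 3 {21, 27, 29}.
      Root 2: left subtree has 3 nodes {7, 28, 14}, right has 0 { }.
        Root 14: left subtree has 2 nodes {7, 28}, right has 0 { }.
          Root 28: left subtree has 1 node {7}, right has 0 { }.
      Root 29: left subtree has 2 nodes {21, 27}, right has 0 { }.
        Root 21: left subtree has 0 nodes { }, right has 1 {27}.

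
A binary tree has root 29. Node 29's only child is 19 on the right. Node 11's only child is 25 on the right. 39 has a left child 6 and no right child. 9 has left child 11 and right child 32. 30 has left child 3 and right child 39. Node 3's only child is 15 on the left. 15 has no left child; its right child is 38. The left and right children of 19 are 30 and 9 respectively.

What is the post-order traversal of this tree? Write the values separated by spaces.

Post-order visits the left subtree, then the right subtree, then the node.
At 29: no left child.
At 29: go right to 19.
  At 19: go left to 30.
    At 30: go left to 3.
      At 3: go left to 15.
        At 15: no left child.
        At 15: go right to 38.
          38 is a leaf — visit 38.
        Visit 15.
      At 3: no right child.
      Visit 3.
    At 30: go right to 39.
      At 39: go left to 6.
        6 is a leaf — visit 6.
      At 39: no right child.
      Visit 39.
    Visit 30.
  At 19: go right to 9.
    At 9: go left to 11.
      At 11: no left child.
      At 11: go right to 25.
        25 is a leaf — visit 25.
      Visit 11.
    At 9: go right to 32.
      32 is a leaf — visit 32.
    Visit 9.
  Visit 19.
Visit 29.

38 15 3 6 39 30 25 11 32 9 19 29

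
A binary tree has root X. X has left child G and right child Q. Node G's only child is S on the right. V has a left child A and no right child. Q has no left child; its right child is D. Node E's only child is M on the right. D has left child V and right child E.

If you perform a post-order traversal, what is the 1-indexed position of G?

2

Post-order visits the left subtree, then the right subtree, then the node.
At X: go left to G.
  At G: no left child.
  At G: go right to S.
    S is a leaf — visit S.
  Visit G.
At X: go right to Q.
  At Q: no left child.
  At Q: go right to D.
    At D: go left to V.
      At V: go left to A.
        A is a leaf — visit A.
      At V: no right child.
      Visit V.
    At D: go right to E.
      At E: no left child.
      At E: go right to M.
        M is a leaf — visit M.
      Visit E.
    Visit D.
  Visit Q.
Visit X.
Full post-order sequence: S, G, A, V, M, E, D, Q, X.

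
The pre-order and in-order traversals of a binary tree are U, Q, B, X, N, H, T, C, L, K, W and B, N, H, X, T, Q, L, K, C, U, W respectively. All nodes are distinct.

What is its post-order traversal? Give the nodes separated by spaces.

H N T X B K L C Q W U

The first element of pre-order is the root; it splits in-order into left and right subtrees.
Root U: left subtree has 9 nodes {B, N, H, X, T, Q, L, K, C}, right has 1 {W}.
  Root Q: left subtree has 5 nodes {B, N, H, X, T}, right has 3 {L, K, C}.
    Root B: left subtree has 0 nodes { }, right has 4 {N, H, X, T}.
      Root X: left subtree has 2 nodes {N, H}, right has 1 {T}.
        Root N: left subtree has 0 nodes { }, right has 1 {H}.
    Root C: left subtree has 2 nodes {L, K}, right has 0 { }.
      Root L: left subtree has 0 nodes { }, right has 1 {K}.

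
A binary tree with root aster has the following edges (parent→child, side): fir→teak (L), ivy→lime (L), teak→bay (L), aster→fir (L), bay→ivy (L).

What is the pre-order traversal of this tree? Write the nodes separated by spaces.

Pre-order visits the node, then its left subtree, then its right subtree.
Visit aster.
At aster: go left to fir.
  Visit fir.
  At fir: go left to teak.
    Visit teak.
    At teak: go left to bay.
      Visit bay.
      At bay: go left to ivy.
        Visit ivy.
        At ivy: go left to lime.
          lime is a leaf — visit lime.
        At ivy: no right child.
      At bay: no right child.
    At teak: no right child.
  At fir: no right child.
At aster: no right child.

aster fir teak bay ivy lime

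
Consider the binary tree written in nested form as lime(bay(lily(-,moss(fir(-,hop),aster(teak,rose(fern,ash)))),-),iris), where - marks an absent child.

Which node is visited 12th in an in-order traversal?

In-order visits the left subtree, then the node, then the right subtree.
At lime: go left to bay.
  At bay: go left to lily.
    At lily: no left child.
    Visit lily.
    At lily: go right to moss.
      At moss: go left to fir.
        At fir: no left child.
        Visit fir.
        At fir: go right to hop.
          hop is a leaf — visit hop.
      Visit moss.
      At moss: go right to aster.
        At aster: go left to teak.
          teak is a leaf — visit teak.
        Visit aster.
        At aster: go right to rose.
          At rose: go left to fern.
            fern is a leaf — visit fern.
          Visit rose.
          At rose: go right to ash.
            ash is a leaf — visit ash.
  Visit bay.
  At bay: no right child.
Visit lime.
At lime: go right to iris.
  iris is a leaf — visit iris.
Full in-order sequence: lily, fir, hop, moss, teak, aster, fern, rose, ash, bay, lime, iris.

iris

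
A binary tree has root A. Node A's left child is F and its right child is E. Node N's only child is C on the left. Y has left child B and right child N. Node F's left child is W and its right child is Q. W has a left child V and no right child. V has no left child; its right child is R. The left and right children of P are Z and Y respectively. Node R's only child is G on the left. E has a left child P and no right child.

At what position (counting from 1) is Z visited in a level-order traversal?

8

Level-order visits nodes level by level from the root, left to right within each level.
Level 0: A
Level 1: F, E
Level 2: W, Q, P
Level 3: V, Z, Y
Level 4: R, B, N
Level 5: G, C
Full level-order sequence: A, F, E, W, Q, P, V, Z, Y, R, B, N, G, C.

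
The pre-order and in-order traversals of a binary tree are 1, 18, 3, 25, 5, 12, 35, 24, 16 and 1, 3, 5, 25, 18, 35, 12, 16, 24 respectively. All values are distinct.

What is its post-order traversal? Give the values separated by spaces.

The first element of pre-order is the root; it splits in-order into left and right subtrees.
Root 1: left subtree has 0 nodes { }, right has 8 {3, 5, 25, 18, 35, 12, 16, 24}.
  Root 18: left subtree has 3 nodes {3, 5, 25}, right has 4 {35, 12, 16, 24}.
    Root 3: left subtree has 0 nodes { }, right has 2 {5, 25}.
      Root 25: left subtree has 1 node {5}, right has 0 { }.
    Root 12: left subtree has 1 node {35}, right has 2 {16, 24}.
      Root 24: left subtree has 1 node {16}, right has 0 { }.

5 25 3 35 16 24 12 18 1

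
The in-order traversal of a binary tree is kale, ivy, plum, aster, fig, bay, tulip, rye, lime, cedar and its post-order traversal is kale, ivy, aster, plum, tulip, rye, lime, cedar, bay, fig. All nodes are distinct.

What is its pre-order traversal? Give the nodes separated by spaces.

fig plum ivy kale aster bay cedar lime rye tulip

The last element of post-order is the root; it splits in-order into left and right subtrees.
Root fig: left subtree has 4 nodes {kale, ivy, plum, aster}, right has 5 {bay, tulip, rye, lime, cedar}.
  Root plum: left subtree has 2 nodes {kale, ivy}, right has 1 {aster}.
    Root ivy: left subtree has 1 node {kale}, right has 0 { }.
  Root bay: left subtree has 0 nodes { }, right has 4 {tulip, rye, lime, cedar}.
    Root cedar: left subtree has 3 nodes {tulip, rye, lime}, right has 0 { }.
      Root lime: left subtree has 2 nodes {tulip, rye}, right has 0 { }.
        Root rye: left subtree has 1 node {tulip}, right has 0 { }.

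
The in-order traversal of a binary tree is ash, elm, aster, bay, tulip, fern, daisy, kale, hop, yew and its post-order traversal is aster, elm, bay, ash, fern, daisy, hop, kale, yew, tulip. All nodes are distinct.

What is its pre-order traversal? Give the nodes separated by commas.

tulip, ash, bay, elm, aster, yew, kale, daisy, fern, hop

The last element of post-order is the root; it splits in-order into left and right subtrees.
Root tulip: left subtree has 4 nodes {ash, elm, aster, bay}, right has 5 {fern, daisy, kale, hop, yew}.
  Root ash: left subtree has 0 nodes { }, right has 3 {elm, aster, bay}.
    Root bay: left subtree has 2 nodes {elm, aster}, right has 0 { }.
      Root elm: left subtree has 0 nodes { }, right has 1 {aster}.
  Root yew: left subtree has 4 nodes {fern, daisy, kale, hop}, right has 0 { }.
    Root kale: left subtree has 2 nodes {fern, daisy}, right has 1 {hop}.
      Root daisy: left subtree has 1 node {fern}, right has 0 { }.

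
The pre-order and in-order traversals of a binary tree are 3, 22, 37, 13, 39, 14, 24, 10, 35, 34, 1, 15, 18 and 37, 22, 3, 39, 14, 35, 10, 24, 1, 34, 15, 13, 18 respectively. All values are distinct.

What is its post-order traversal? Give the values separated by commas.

The first element of pre-order is the root; it splits in-order into left and right subtrees.
Root 3: left subtree has 2 nodes {37, 22}, right has 10 {39, 14, 35, 10, 24, 1, 34, 15, 13, 18}.
  Root 22: left subtree has 1 node {37}, right has 0 { }.
  Root 13: left subtree has 8 nodes {39, 14, 35, 10, 24, 1, 34, 15}, right has 1 {18}.
    Root 39: left subtree has 0 nodes { }, right has 7 {14, 35, 10, 24, 1, 34, 15}.
      Root 14: left subtree has 0 nodes { }, right has 6 {35, 10, 24, 1, 34, 15}.
        Root 24: left subtree has 2 nodes {35, 10}, right has 3 {1, 34, 15}.
          Root 10: left subtree has 1 node {35}, right has 0 { }.
          Root 34: left subtree has 1 node {1}, right has 1 {15}.

37, 22, 35, 10, 1, 15, 34, 24, 14, 39, 18, 13, 3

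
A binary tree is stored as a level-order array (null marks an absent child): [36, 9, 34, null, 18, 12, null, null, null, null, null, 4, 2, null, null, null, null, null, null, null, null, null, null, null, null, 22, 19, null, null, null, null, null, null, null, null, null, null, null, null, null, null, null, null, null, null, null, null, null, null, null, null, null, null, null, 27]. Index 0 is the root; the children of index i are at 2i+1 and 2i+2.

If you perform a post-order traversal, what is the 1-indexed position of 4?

3

Post-order visits the left subtree, then the right subtree, then the node.
At 36: go left to 9.
  At 9: no left child.
  At 9: go right to 18.
    18 is a leaf — visit 18.
  Visit 9.
At 36: go right to 34.
  At 34: go left to 12.
    At 12: go left to 4.
      4 is a leaf — visit 4.
    At 12: go right to 2.
      At 2: go left to 22.
        22 is a leaf — visit 22.
      At 2: go right to 19.
        At 19: no left child.
        At 19: go right to 27.
          27 is a leaf — visit 27.
        Visit 19.
      Visit 2.
    Visit 12.
  At 34: no right child.
  Visit 34.
Visit 36.
Full post-order sequence: 18, 9, 4, 22, 27, 19, 2, 12, 34, 36.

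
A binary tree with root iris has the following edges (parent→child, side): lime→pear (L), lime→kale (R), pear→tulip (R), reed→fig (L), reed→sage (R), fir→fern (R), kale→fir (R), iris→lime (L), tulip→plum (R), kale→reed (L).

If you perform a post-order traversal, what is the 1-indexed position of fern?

Post-order visits the left subtree, then the right subtree, then the node.
At iris: go left to lime.
  At lime: go left to pear.
    At pear: no left child.
    At pear: go right to tulip.
      At tulip: no left child.
      At tulip: go right to plum.
        plum is a leaf — visit plum.
      Visit tulip.
    Visit pear.
  At lime: go right to kale.
    At kale: go left to reed.
      At reed: go left to fig.
        fig is a leaf — visit fig.
      At reed: go right to sage.
        sage is a leaf — visit sage.
      Visit reed.
    At kale: go right to fir.
      At fir: no left child.
      At fir: go right to fern.
        fern is a leaf — visit fern.
      Visit fir.
    Visit kale.
  Visit lime.
At iris: no right child.
Visit iris.
Full post-order sequence: plum, tulip, pear, fig, sage, reed, fern, fir, kale, lime, iris.

7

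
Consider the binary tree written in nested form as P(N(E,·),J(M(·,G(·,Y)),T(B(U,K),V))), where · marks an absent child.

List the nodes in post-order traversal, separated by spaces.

E N Y G M U K B V T J P

Post-order visits the left subtree, then the right subtree, then the node.
At P: go left to N.
  At N: go left to E.
    E is a leaf — visit E.
  At N: no right child.
  Visit N.
At P: go right to J.
  At J: go left to M.
    At M: no left child.
    At M: go right to G.
      At G: no left child.
      At G: go right to Y.
        Y is a leaf — visit Y.
      Visit G.
    Visit M.
  At J: go right to T.
    At T: go left to B.
      At B: go left to U.
        U is a leaf — visit U.
      At B: go right to K.
        K is a leaf — visit K.
      Visit B.
    At T: go right to V.
      V is a leaf — visit V.
    Visit T.
  Visit J.
Visit P.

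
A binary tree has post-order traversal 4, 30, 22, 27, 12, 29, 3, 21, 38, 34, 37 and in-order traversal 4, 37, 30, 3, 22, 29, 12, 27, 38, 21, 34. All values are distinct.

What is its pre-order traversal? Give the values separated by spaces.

The last element of post-order is the root; it splits in-order into left and right subtrees.
Root 37: left subtree has 1 node {4}, right has 9 {30, 3, 22, 29, 12, 27, 38, 21, 34}.
  Root 34: left subtree has 8 nodes {30, 3, 22, 29, 12, 27, 38, 21}, right has 0 { }.
    Root 38: left subtree has 6 nodes {30, 3, 22, 29, 12, 27}, right has 1 {21}.
      Root 3: left subtree has 1 node {30}, right has 4 {22, 29, 12, 27}.
        Root 29: left subtree has 1 node {22}, right has 2 {12, 27}.
          Root 12: left subtree has 0 nodes { }, right has 1 {27}.

37 4 34 38 3 30 29 22 12 27 21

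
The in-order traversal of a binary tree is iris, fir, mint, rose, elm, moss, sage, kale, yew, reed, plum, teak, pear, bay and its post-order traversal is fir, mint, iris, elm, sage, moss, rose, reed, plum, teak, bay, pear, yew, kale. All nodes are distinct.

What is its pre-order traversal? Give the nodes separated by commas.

kale, rose, iris, mint, fir, moss, elm, sage, yew, pear, teak, plum, reed, bay

The last element of post-order is the root; it splits in-order into left and right subtrees.
Root kale: left subtree has 7 nodes {iris, fir, mint, rose, elm, moss, sage}, right has 6 {yew, reed, plum, teak, pear, bay}.
  Root rose: left subtree has 3 nodes {iris, fir, mint}, right has 3 {elm, moss, sage}.
    Root iris: left subtree has 0 nodes { }, right has 2 {fir, mint}.
      Root mint: left subtree has 1 node {fir}, right has 0 { }.
    Root moss: left subtree has 1 node {elm}, right has 1 {sage}.
  Root yew: left subtree has 0 nodes { }, right has 5 {reed, plum, teak, pear, bay}.
    Root pear: left subtree has 3 nodes {reed, plum, teak}, right has 1 {bay}.
      Root teak: left subtree has 2 nodes {reed, plum}, right has 0 { }.
        Root plum: left subtree has 1 node {reed}, right has 0 { }.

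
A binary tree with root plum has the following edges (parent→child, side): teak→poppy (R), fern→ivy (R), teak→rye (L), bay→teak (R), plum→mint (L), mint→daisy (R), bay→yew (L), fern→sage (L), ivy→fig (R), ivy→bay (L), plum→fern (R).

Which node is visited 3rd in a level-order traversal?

fern

Level-order visits nodes level by level from the root, left to right within each level.
Level 0: plum
Level 1: mint, fern
Level 2: daisy, sage, ivy
Level 3: bay, fig
Level 4: yew, teak
Level 5: rye, poppy
Full level-order sequence: plum, mint, fern, daisy, sage, ivy, bay, fig, yew, teak, rye, poppy.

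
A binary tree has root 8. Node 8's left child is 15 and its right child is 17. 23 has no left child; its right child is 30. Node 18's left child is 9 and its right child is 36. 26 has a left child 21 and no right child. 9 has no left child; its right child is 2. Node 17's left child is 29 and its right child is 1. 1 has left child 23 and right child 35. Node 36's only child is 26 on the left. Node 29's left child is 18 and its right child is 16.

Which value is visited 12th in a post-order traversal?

35

Post-order visits the left subtree, then the right subtree, then the node.
At 8: go left to 15.
  15 is a leaf — visit 15.
At 8: go right to 17.
  At 17: go left to 29.
    At 29: go left to 18.
      At 18: go left to 9.
        At 9: no left child.
        At 9: go right to 2.
          2 is a leaf — visit 2.
        Visit 9.
      At 18: go right to 36.
        At 36: go left to 26.
          At 26: go left to 21.
            21 is a leaf — visit 21.
          At 26: no right child.
          Visit 26.
        At 36: no right child.
        Visit 36.
      Visit 18.
    At 29: go right to 16.
      16 is a leaf — visit 16.
    Visit 29.
  At 17: go right to 1.
    At 1: go left to 23.
      At 23: no left child.
      At 23: go right to 30.
        30 is a leaf — visit 30.
      Visit 23.
    At 1: go right to 35.
      35 is a leaf — visit 35.
    Visit 1.
  Visit 17.
Visit 8.
Full post-order sequence: 15, 2, 9, 21, 26, 36, 18, 16, 29, 30, 23, 35, 1, 17, 8.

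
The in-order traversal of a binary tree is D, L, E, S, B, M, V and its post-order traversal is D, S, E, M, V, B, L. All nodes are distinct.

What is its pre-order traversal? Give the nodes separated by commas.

The last element of post-order is the root; it splits in-order into left and right subtrees.
Root L: left subtree has 1 node {D}, right has 5 {E, S, B, M, V}.
  Root B: left subtree has 2 nodes {E, S}, right has 2 {M, V}.
    Root E: left subtree has 0 nodes { }, right has 1 {S}.
    Root V: left subtree has 1 node {M}, right has 0 { }.

L, D, B, E, S, V, M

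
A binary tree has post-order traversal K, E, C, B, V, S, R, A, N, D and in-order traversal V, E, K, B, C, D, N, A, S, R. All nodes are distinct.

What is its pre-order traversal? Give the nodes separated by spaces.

D V B E K C N A R S

The last element of post-order is the root; it splits in-order into left and right subtrees.
Root D: left subtree has 5 nodes {V, E, K, B, C}, right has 4 {N, A, S, R}.
  Root V: left subtree has 0 nodes { }, right has 4 {E, K, B, C}.
    Root B: left subtree has 2 nodes {E, K}, right has 1 {C}.
      Root E: left subtree has 0 nodes { }, right has 1 {K}.
  Root N: left subtree has 0 nodes { }, right has 3 {A, S, R}.
    Root A: left subtree has 0 nodes { }, right has 2 {S, R}.
      Root R: left subtree has 1 node {S}, right has 0 { }.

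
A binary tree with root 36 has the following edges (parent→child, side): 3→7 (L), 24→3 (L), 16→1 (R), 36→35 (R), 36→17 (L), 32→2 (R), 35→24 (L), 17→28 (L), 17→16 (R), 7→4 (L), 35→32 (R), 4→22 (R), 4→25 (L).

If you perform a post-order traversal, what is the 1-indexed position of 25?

Post-order visits the left subtree, then the right subtree, then the node.
At 36: go left to 17.
  At 17: go left to 28.
    28 is a leaf — visit 28.
  At 17: go right to 16.
    At 16: no left child.
    At 16: go right to 1.
      1 is a leaf — visit 1.
    Visit 16.
  Visit 17.
At 36: go right to 35.
  At 35: go left to 24.
    At 24: go left to 3.
      At 3: go left to 7.
        At 7: go left to 4.
          At 4: go left to 25.
            25 is a leaf — visit 25.
          At 4: go right to 22.
            22 is a leaf — visit 22.
          Visit 4.
        At 7: no right child.
        Visit 7.
      At 3: no right child.
      Visit 3.
    At 24: no right child.
    Visit 24.
  At 35: go right to 32.
    At 32: no left child.
    At 32: go right to 2.
      2 is a leaf — visit 2.
    Visit 32.
  Visit 35.
Visit 36.
Full post-order sequence: 28, 1, 16, 17, 25, 22, 4, 7, 3, 24, 2, 32, 35, 36.

5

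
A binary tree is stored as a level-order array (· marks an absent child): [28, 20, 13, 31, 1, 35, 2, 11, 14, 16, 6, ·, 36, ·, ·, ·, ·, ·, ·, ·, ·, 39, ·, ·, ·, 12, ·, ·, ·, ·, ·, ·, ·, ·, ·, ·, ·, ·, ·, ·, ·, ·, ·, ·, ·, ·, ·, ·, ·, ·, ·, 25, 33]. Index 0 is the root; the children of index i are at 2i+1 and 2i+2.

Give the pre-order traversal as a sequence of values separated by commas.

28, 20, 31, 11, 14, 1, 16, 6, 39, 13, 35, 36, 12, 25, 33, 2

Pre-order visits the node, then its left subtree, then its right subtree.
Visit 28.
At 28: go left to 20.
  Visit 20.
  At 20: go left to 31.
    Visit 31.
    At 31: go left to 11.
      11 is a leaf — visit 11.
    At 31: go right to 14.
      14 is a leaf — visit 14.
  At 20: go right to 1.
    Visit 1.
    At 1: go left to 16.
      16 is a leaf — visit 16.
    At 1: go right to 6.
      Visit 6.
      At 6: go left to 39.
        39 is a leaf — visit 39.
      At 6: no right child.
At 28: go right to 13.
  Visit 13.
  At 13: go left to 35.
    Visit 35.
    At 35: no left child.
    At 35: go right to 36.
      Visit 36.
      At 36: go left to 12.
        Visit 12.
        At 12: go left to 25.
          25 is a leaf — visit 25.
        At 12: go right to 33.
          33 is a leaf — visit 33.
      At 36: no right child.
  At 13: go right to 2.
    2 is a leaf — visit 2.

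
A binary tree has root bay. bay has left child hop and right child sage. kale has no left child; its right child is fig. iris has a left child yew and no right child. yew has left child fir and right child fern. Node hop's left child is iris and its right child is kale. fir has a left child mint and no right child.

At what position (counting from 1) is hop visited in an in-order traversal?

6

In-order visits the left subtree, then the node, then the right subtree.
At bay: go left to hop.
  At hop: go left to iris.
    At iris: go left to yew.
      At yew: go left to fir.
        At fir: go left to mint.
          mint is a leaf — visit mint.
        Visit fir.
        At fir: no right child.
      Visit yew.
      At yew: go right to fern.
        fern is a leaf — visit fern.
    Visit iris.
    At iris: no right child.
  Visit hop.
  At hop: go right to kale.
    At kale: no left child.
    Visit kale.
    At kale: go right to fig.
      fig is a leaf — visit fig.
Visit bay.
At bay: go right to sage.
  sage is a leaf — visit sage.
Full in-order sequence: mint, fir, yew, fern, iris, hop, kale, fig, bay, sage.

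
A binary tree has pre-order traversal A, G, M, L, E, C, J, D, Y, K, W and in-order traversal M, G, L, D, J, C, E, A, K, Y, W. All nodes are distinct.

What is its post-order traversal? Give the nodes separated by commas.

The first element of pre-order is the root; it splits in-order into left and right subtrees.
Root A: left subtree has 7 nodes {M, G, L, D, J, C, E}, right has 3 {K, Y, W}.
  Root G: left subtree has 1 node {M}, right has 5 {L, D, J, C, E}.
    Root L: left subtree has 0 nodes { }, right has 4 {D, J, C, E}.
      Root E: left subtree has 3 nodes {D, J, C}, right has 0 { }.
        Root C: left subtree has 2 nodes {D, J}, right has 0 { }.
          Root J: left subtree has 1 node {D}, right has 0 { }.
  Root Y: left subtree has 1 node {K}, right has 1 {W}.

M, D, J, C, E, L, G, K, W, Y, A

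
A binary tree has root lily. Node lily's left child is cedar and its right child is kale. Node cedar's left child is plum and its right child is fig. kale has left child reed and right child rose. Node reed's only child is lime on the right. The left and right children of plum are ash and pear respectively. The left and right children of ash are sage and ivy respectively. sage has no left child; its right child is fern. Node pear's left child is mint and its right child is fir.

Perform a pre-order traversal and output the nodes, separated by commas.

lily, cedar, plum, ash, sage, fern, ivy, pear, mint, fir, fig, kale, reed, lime, rose

Pre-order visits the node, then its left subtree, then its right subtree.
Visit lily.
At lily: go left to cedar.
  Visit cedar.
  At cedar: go left to plum.
    Visit plum.
    At plum: go left to ash.
      Visit ash.
      At ash: go left to sage.
        Visit sage.
        At sage: no left child.
        At sage: go right to fern.
          fern is a leaf — visit fern.
      At ash: go right to ivy.
        ivy is a leaf — visit ivy.
    At plum: go right to pear.
      Visit pear.
      At pear: go left to mint.
        mint is a leaf — visit mint.
      At pear: go right to fir.
        fir is a leaf — visit fir.
  At cedar: go right to fig.
    fig is a leaf — visit fig.
At lily: go right to kale.
  Visit kale.
  At kale: go left to reed.
    Visit reed.
    At reed: no left child.
    At reed: go right to lime.
      lime is a leaf — visit lime.
  At kale: go right to rose.
    rose is a leaf — visit rose.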